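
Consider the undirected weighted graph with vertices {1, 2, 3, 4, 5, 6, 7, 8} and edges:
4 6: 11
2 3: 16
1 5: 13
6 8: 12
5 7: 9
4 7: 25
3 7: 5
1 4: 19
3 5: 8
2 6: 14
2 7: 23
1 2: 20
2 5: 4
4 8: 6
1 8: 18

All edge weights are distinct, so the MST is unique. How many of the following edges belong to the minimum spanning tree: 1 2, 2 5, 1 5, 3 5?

3

Sort edges by weight, then run Kruskal:
2 5 (4): add — endpoints in different components.
3 7 (5): add — endpoints in different components.
4 8 (6): add — endpoints in different components.
3 5 (8): add — endpoints in different components.
5 7 (9): skip — 5 and 7 already connected.
4 6 (11): add — endpoints in different components.
6 8 (12): skip — 6 and 8 already connected.
1 5 (13): add — endpoints in different components.
2 6 (14): add — endpoints in different components.
MST edge set: {2 5, 3 7, 4 8, 3 5, 4 6, 1 5, 2 6}.
Of the listed edges, {2 5, 1 5, 3 5} are in the MST → 3.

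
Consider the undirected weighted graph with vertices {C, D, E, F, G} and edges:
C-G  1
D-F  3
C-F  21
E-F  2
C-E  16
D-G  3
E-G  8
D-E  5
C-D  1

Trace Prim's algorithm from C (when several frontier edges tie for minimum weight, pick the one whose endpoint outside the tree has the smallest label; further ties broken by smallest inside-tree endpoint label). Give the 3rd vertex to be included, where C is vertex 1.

G

Prim, starting at C.
Step 1: cheapest edge leaving the tree is C-D (1); add D.
Step 2: cheapest edge leaving the tree is C-G (1); add G.
Step 3: cheapest edge leaving the tree is D-F (3); add F.
Step 4: cheapest edge leaving the tree is E-F (2); add E.
Vertex order: C, D, G, F, E. The 3rd vertex is G.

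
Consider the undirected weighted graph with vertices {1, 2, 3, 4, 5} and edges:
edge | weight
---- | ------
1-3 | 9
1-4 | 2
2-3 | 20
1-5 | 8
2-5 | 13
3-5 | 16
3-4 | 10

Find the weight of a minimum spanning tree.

32

Prim's algorithm from 3:
Step 1: frontier [1-3 9, 3-4 10, 3-5 16, 2-3 20] → take 1-3 (9); add 1.
Step 2: frontier [1-4 2, 1-5 8, 3-4 10, 3-5 16, 2-3 20] → take 1-4 (2); add 4.
Step 3: frontier [1-5 8, 3-5 16, 2-3 20] → take 1-5 (8); add 5.
Step 4: frontier [2-3 20, 2-5 13] → take 2-5 (13); add 2.
MST edges: 1-3, 1-4, 1-5, 2-5; total weight 9+2+8+13 = 32.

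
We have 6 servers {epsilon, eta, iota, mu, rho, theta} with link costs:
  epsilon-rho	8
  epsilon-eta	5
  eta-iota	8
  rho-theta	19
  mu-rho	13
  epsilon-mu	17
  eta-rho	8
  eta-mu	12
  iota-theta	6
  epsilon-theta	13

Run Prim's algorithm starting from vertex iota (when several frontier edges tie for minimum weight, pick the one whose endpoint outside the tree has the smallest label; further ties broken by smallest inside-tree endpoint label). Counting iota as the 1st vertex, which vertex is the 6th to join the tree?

Prim, starting at iota.
Step 1: cheapest edge leaving the tree is iota-theta (6); add theta.
Step 2: cheapest edge leaving the tree is eta-iota (8); add eta.
Step 3: cheapest edge leaving the tree is epsilon-eta (5); add epsilon.
Step 4: cheapest edge leaving the tree is epsilon-rho (8); add rho.
Step 5: cheapest edge leaving the tree is eta-mu (12); add mu.
Vertex order: iota, theta, eta, epsilon, rho, mu. The 6th vertex is mu.

mu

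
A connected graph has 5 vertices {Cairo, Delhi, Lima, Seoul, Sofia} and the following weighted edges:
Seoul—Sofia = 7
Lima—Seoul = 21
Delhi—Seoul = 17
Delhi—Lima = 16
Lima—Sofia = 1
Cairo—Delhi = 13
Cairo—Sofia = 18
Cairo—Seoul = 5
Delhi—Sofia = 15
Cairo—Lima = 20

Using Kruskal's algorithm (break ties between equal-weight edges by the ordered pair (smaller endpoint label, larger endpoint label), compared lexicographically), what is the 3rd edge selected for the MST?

Seoul-Sofia

Kruskal: consider edges lightest-first.
Lima—Sofia (1): add — endpoints in different components.
Cairo—Seoul (5): add — endpoints in different components.
Seoul—Sofia (7): add — endpoints in different components.
Cairo—Delhi (13): add — endpoints in different components.
The 3rd edge added is Seoul—Sofia.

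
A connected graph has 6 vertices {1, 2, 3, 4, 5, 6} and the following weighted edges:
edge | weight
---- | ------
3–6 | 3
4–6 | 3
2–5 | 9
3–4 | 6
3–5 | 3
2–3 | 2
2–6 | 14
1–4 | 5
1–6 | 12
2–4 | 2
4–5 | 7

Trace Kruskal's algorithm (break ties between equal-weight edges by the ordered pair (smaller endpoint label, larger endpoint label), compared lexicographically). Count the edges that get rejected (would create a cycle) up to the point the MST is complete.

1

Kruskal: consider edges lightest-first.
2–3 (2): add — endpoints in different components.
2–4 (2): add — endpoints in different components.
3–5 (3): add — endpoints in different components.
3–6 (3): add — endpoints in different components.
4–6 (3): skip — 4 and 6 already connected.
1–4 (5): add — endpoints in different components.
Edges rejected before the tree was complete: 1.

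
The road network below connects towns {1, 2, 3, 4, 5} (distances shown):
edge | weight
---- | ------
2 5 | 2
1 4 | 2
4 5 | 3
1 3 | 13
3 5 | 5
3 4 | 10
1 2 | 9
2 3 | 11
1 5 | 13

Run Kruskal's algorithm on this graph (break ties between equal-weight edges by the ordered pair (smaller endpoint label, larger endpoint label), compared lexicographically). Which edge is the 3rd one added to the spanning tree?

4-5

Sort edges by weight, then run Kruskal:
1 4 (2): add — endpoints in different components.
2 5 (2): add — endpoints in different components.
4 5 (3): add — endpoints in different components.
3 5 (5): add — endpoints in different components.
The 3rd edge added is 4 5.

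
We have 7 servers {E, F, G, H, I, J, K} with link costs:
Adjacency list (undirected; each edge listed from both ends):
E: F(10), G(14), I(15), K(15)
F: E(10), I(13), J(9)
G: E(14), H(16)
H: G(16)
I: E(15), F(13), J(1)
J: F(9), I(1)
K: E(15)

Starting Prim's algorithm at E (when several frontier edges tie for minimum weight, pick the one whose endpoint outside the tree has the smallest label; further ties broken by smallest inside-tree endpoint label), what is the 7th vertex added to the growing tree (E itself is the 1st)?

Grow the tree from E using Prim:
Step 1: cheapest edge leaving the tree is E F (10); add F.
Step 2: cheapest edge leaving the tree is F J (9); add J.
Step 3: cheapest edge leaving the tree is I J (1); add I.
Step 4: cheapest edge leaving the tree is E G (14); add G.
Step 5: cheapest edge leaving the tree is E K (15); add K.
Step 6: cheapest edge leaving the tree is G H (16); add H.
Vertex order: E, F, J, I, G, K, H. The 7th vertex is H.

H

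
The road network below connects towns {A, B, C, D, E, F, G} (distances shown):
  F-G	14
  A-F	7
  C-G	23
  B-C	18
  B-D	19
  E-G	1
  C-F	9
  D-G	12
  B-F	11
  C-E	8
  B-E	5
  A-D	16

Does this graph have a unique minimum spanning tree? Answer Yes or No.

Yes

Sort edges by weight, then run Kruskal:
E-G (1): add — endpoints in different components.
B-E (5): add — endpoints in different components.
A-F (7): add — endpoints in different components.
C-E (8): add — endpoints in different components.
C-F (9): add — endpoints in different components.
B-F (11): skip — B and F already connected.
D-G (12): add — endpoints in different components.
Every non-tree edge has weight strictly greater than the heaviest edge on the tree path between its endpoints, so the MST is unique.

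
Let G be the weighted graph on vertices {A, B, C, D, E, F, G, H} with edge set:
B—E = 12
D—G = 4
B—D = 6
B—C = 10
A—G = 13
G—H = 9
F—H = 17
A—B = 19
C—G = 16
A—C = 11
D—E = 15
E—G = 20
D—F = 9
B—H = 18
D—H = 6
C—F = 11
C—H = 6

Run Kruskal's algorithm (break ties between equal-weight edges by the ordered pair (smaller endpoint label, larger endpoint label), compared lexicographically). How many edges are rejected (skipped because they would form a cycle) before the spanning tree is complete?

Kruskal's algorithm — process edges by increasing weight (ties by edge label):
D—G (4): add — endpoints in different components.
B—D (6): add — endpoints in different components.
C—H (6): add — endpoints in different components.
D—H (6): add — endpoints in different components.
D—F (9): add — endpoints in different components.
G—H (9): skip — G and H already connected.
B—C (10): skip — B and C already connected.
A—C (11): add — endpoints in different components.
C—F (11): skip — C and F already connected.
B—E (12): add — endpoints in different components.
Edges rejected before the tree was complete: 3.

3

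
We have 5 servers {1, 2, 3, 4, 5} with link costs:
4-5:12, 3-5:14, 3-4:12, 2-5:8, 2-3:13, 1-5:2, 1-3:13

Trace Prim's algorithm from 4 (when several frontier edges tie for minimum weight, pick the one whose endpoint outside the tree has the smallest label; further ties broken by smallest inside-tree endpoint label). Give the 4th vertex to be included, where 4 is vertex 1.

1

Grow the tree from 4 using Prim:
Step 1: frontier [3-4 12, 4-5 12] → take 3-4 (12); add 3.
Step 2: frontier [1-3 13, 2-3 13, 3-5 14, 4-5 12] → take 4-5 (12); add 5.
Step 3: frontier [1-3 13, 2-3 13, 1-5 2, 2-5 8] → take 1-5 (2); add 1.
Step 4: frontier [2-3 13, 2-5 8] → take 2-5 (8); add 2.
Vertex order: 4, 3, 5, 1, 2. The 4th vertex is 1.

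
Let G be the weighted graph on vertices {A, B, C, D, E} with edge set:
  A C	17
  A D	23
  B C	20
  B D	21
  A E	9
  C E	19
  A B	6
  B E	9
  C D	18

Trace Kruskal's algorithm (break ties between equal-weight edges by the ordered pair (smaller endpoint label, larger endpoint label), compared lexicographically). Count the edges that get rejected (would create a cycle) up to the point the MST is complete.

1

Kruskal: consider edges lightest-first.
A B (6): add — endpoints in different components.
A E (9): add — endpoints in different components.
B E (9): skip — B and E already connected.
A C (17): add — endpoints in different components.
C D (18): add — endpoints in different components.
Edges rejected before the tree was complete: 1.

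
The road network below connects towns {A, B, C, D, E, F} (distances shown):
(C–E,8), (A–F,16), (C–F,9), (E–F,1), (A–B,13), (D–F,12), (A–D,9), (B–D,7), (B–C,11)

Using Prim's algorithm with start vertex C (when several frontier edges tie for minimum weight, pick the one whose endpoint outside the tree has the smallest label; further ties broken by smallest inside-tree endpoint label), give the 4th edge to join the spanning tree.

B-D

Grow the tree from C using Prim:
Step 1: cheapest edge leaving the tree is C–E (8); add E.
Step 2: cheapest edge leaving the tree is E–F (1); add F.
Step 3: cheapest edge leaving the tree is B–C (11); add B.
Step 4: cheapest edge leaving the tree is B–D (7); add D.
Step 5: cheapest edge leaving the tree is A–D (9); add A.
The 4th edge added is B–D.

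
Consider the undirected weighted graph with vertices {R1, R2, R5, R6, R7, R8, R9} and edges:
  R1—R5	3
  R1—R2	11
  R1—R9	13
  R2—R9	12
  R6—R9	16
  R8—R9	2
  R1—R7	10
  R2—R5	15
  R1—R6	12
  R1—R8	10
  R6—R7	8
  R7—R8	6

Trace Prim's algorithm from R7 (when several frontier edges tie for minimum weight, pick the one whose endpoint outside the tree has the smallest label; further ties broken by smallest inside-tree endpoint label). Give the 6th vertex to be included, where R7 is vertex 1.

R5

Prim's algorithm from R7:
Step 1: frontier [R7—R8 6, R6—R7 8, R1—R7 10] → take R7—R8 (6); add R8.
Step 2: frontier [R6—R7 8, R1—R7 10, R8—R9 2, R1—R8 10] → take R8—R9 (2); add R9.
Step 3: frontier [R6—R7 8, R1—R7 10, R1—R8 10, R2—R9 12, R1—R9 13, R6—R9 16] → take R6—R7 (8); add R6.
Step 4: frontier [R1—R6 12, R1—R7 10, R1—R8 10, R2—R9 12, R1—R9 13] → take R1—R7 (10); add R1.
Step 5: frontier [R1—R5 3, R1—R2 11, R2—R9 12] → take R1—R5 (3); add R5.
Step 6: frontier [R1—R2 11, R2—R5 15, R2—R9 12] → take R1—R2 (11); add R2.
Vertex order: R7, R8, R9, R6, R1, R5, R2. The 6th vertex is R5.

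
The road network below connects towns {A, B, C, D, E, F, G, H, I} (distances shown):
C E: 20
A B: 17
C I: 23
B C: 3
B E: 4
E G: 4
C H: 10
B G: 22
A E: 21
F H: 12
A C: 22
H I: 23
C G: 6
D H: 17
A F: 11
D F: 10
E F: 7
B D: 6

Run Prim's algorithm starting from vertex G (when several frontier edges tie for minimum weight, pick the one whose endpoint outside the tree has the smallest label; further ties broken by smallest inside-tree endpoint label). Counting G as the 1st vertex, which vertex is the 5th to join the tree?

Prim, starting at G.
Step 1: cheapest edge leaving the tree is E G (4); add E.
Step 2: cheapest edge leaving the tree is B E (4); add B.
Step 3: cheapest edge leaving the tree is B C (3); add C.
Step 4: cheapest edge leaving the tree is B D (6); add D.
Step 5: cheapest edge leaving the tree is E F (7); add F.
Step 6: cheapest edge leaving the tree is C H (10); add H.
Step 7: cheapest edge leaving the tree is A F (11); add A.
Step 8: cheapest edge leaving the tree is C I (23); add I.
Vertex order: G, E, B, C, D, F, H, A, I. The 5th vertex is D.

D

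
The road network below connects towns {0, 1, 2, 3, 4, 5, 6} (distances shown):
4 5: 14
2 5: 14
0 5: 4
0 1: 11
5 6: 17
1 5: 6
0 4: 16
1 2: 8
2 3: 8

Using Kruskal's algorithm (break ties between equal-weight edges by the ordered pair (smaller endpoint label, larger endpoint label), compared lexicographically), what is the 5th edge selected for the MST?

Kruskal's algorithm — process edges by increasing weight (ties by edge label):
0 5 (4): add — endpoints in different components.
1 5 (6): add — endpoints in different components.
1 2 (8): add — endpoints in different components.
2 3 (8): add — endpoints in different components.
0 1 (11): skip — 0 and 1 already connected.
2 5 (14): skip — 2 and 5 already connected.
4 5 (14): add — endpoints in different components.
0 4 (16): skip — 0 and 4 already connected.
5 6 (17): add — endpoints in different components.
The 5th edge added is 4 5.

4-5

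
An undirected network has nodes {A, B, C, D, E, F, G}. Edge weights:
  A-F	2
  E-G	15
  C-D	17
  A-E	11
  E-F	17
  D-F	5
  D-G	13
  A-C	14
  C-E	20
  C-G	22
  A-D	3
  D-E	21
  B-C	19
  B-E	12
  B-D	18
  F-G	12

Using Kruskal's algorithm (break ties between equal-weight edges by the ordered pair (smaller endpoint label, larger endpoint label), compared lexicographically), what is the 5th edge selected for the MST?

Kruskal: consider edges lightest-first.
A-F (2): add. Components now {A,F} {B} {C} {D} {E} {G}
A-D (3): add. Components now {A,D,F} {B} {C} {E} {G}
D-F (5): skip — D and F already connected.
A-E (11): add. Components now {A,D,E,F} {B} {C} {G}
B-E (12): add. Components now {A,B,D,E,F} {C} {G}
F-G (12): add. Components now {A,B,D,E,F,G} {C}
D-G (13): skip — D and G already connected.
A-C (14): add. Components now {A,B,C,D,E,F,G}
The 5th edge added is F-G.

F-G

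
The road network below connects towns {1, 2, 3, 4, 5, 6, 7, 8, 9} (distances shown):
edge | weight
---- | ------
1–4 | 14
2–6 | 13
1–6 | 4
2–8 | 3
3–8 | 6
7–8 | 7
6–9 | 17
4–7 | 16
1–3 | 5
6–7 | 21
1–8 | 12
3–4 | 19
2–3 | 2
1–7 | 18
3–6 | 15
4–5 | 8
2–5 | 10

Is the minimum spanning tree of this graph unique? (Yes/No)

Yes

Kruskal: consider edges lightest-first.
2–3 (2): add — endpoints in different components.
2–8 (3): add — endpoints in different components.
1–6 (4): add — endpoints in different components.
1–3 (5): add — endpoints in different components.
3–8 (6): skip — 3 and 8 already connected.
7–8 (7): add — endpoints in different components.
4–5 (8): add — endpoints in different components.
2–5 (10): add — endpoints in different components.
1–8 (12): skip — 1 and 8 already connected.
2–6 (13): skip — 2 and 6 already connected.
1–4 (14): skip — 1 and 4 already connected.
3–6 (15): skip — 3 and 6 already connected.
4–7 (16): skip — 4 and 7 already connected.
6–9 (17): add — endpoints in different components.
Every non-tree edge has weight strictly greater than the heaviest edge on the tree path between its endpoints, so the MST is unique.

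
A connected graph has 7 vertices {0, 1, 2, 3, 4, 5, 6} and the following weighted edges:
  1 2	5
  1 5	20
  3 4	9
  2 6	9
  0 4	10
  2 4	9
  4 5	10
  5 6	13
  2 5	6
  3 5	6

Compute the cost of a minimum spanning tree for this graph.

Sort edges by weight, then run Kruskal:
1 2 (5): add. Components now {0} {1,2} {3} {4} {5} {6}
2 5 (6): add. Components now {0} {1,2,5} {3} {4} {6}
3 5 (6): add. Components now {0} {1,2,3,5} {4} {6}
2 4 (9): add. Components now {0} {1,2,3,4,5} {6}
2 6 (9): add. Components now {0} {1,2,3,4,5,6}
3 4 (9): skip — 3 and 4 already connected.
0 4 (10): add. Components now {0,1,2,3,4,5,6}
MST edges: 1 2, 2 5, 3 5, 2 4, 2 6, 0 4; total weight 5+6+6+9+9+10 = 45.

45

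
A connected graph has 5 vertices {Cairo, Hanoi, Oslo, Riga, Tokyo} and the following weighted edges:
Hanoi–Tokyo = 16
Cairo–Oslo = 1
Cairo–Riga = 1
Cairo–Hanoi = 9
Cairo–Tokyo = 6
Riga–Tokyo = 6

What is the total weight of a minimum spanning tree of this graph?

17

Kruskal: consider edges lightest-first.
Cairo–Oslo (1): add. Components now {Riga} {Cairo,Oslo} {Tokyo} {Hanoi}
Cairo–Riga (1): add. Components now {Cairo,Oslo,Riga} {Tokyo} {Hanoi}
Cairo–Tokyo (6): add. Components now {Cairo,Oslo,Riga,Tokyo} {Hanoi}
Riga–Tokyo (6): skip — Riga and Tokyo already connected.
Cairo–Hanoi (9): add. Components now {Cairo,Hanoi,Oslo,Riga,Tokyo}
MST edges: Cairo–Oslo, Cairo–Riga, Cairo–Tokyo, Cairo–Hanoi; total weight 1+1+6+9 = 17.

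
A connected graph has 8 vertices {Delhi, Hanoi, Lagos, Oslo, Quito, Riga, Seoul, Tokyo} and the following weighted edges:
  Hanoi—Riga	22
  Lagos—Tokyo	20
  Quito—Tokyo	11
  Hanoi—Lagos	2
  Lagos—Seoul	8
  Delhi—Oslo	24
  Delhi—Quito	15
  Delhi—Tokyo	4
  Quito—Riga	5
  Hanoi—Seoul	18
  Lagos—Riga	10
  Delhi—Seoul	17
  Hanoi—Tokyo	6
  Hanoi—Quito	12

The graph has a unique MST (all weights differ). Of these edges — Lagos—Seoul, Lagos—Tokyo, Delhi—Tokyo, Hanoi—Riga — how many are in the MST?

2

Kruskal's algorithm — process edges by increasing weight (ties by edge label):
Hanoi—Lagos (2): add — endpoints in different components.
Delhi—Tokyo (4): add — endpoints in different components.
Quito—Riga (5): add — endpoints in different components.
Hanoi—Tokyo (6): add — endpoints in different components.
Lagos—Seoul (8): add — endpoints in different components.
Lagos—Riga (10): add — endpoints in different components.
Quito—Tokyo (11): skip — Quito and Tokyo already connected.
Hanoi—Quito (12): skip — Quito and Hanoi already connected.
Delhi—Quito (15): skip — Quito and Delhi already connected.
Delhi—Seoul (17): skip — Seoul and Delhi already connected.
Hanoi—Seoul (18): skip — Seoul and Hanoi already connected.
Lagos—Tokyo (20): skip — Lagos and Tokyo already connected.
Hanoi—Riga (22): skip — Riga and Hanoi already connected.
Delhi—Oslo (24): add — endpoints in different components.
MST edge set: {Hanoi—Lagos, Delhi—Tokyo, Quito—Riga, Hanoi—Tokyo, Lagos—Seoul, Lagos—Riga, Delhi—Oslo}.
Of the listed edges, {Lagos—Seoul, Delhi—Tokyo} are in the MST → 2.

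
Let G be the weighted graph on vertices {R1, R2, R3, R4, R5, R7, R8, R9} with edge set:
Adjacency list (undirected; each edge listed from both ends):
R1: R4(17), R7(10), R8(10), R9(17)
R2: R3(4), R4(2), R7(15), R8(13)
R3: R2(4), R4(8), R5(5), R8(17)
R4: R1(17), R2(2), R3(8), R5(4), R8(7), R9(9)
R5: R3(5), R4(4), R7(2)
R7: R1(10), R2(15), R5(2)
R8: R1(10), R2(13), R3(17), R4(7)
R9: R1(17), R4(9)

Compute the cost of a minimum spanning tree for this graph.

38

Kruskal: consider edges lightest-first.
R2-R4 (2): add — endpoints in different components.
R5-R7 (2): add — endpoints in different components.
R2-R3 (4): add — endpoints in different components.
R4-R5 (4): add — endpoints in different components.
R3-R5 (5): skip — R3 and R5 already connected.
R4-R8 (7): add — endpoints in different components.
R3-R4 (8): skip — R3 and R4 already connected.
R4-R9 (9): add — endpoints in different components.
R1-R7 (10): add — endpoints in different components.
MST edges: R2-R4, R5-R7, R2-R3, R4-R5, R4-R8, R4-R9, R1-R7; total weight 2+2+4+4+7+9+10 = 38.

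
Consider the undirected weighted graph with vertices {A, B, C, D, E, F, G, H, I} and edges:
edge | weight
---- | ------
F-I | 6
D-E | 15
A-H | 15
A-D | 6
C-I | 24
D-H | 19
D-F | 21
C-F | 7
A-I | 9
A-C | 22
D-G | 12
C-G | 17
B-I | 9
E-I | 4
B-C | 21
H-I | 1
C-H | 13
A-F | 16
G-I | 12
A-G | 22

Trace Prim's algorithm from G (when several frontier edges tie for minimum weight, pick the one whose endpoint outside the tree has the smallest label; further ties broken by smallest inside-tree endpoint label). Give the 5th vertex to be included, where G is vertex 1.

H

Prim, starting at G.
Step 1: cheapest edge leaving the tree is D-G (12); add D.
Step 2: cheapest edge leaving the tree is A-D (6); add A.
Step 3: cheapest edge leaving the tree is A-I (9); add I.
Step 4: cheapest edge leaving the tree is H-I (1); add H.
Step 5: cheapest edge leaving the tree is E-I (4); add E.
Step 6: cheapest edge leaving the tree is F-I (6); add F.
Step 7: cheapest edge leaving the tree is C-F (7); add C.
Step 8: cheapest edge leaving the tree is B-I (9); add B.
Vertex order: G, D, A, I, H, E, F, C, B. The 5th vertex is H.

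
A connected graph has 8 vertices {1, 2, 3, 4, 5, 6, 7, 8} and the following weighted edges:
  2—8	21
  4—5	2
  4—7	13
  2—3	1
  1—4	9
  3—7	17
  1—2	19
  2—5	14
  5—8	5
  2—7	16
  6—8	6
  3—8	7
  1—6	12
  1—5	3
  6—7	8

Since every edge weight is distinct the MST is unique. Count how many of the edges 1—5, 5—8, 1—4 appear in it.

2

Sort edges by weight, then run Kruskal:
2—3 (1): add — endpoints in different components.
4—5 (2): add — endpoints in different components.
1—5 (3): add — endpoints in different components.
5—8 (5): add — endpoints in different components.
6—8 (6): add — endpoints in different components.
3—8 (7): add — endpoints in different components.
6—7 (8): add — endpoints in different components.
MST edge set: {2—3, 4—5, 1—5, 5—8, 6—8, 3—8, 6—7}.
Of the listed edges, {1—5, 5—8} are in the MST → 2.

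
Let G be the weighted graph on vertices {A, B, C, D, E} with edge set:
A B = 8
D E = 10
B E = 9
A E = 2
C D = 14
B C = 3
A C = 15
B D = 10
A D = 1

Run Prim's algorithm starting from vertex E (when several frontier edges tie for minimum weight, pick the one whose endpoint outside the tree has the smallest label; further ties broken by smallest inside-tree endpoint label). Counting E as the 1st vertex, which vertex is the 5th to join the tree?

C

Prim, starting at E.
Step 1: frontier [A E 2, B E 9, D E 10] → take A E (2); add A.
Step 2: frontier [A D 1, A B 8, A C 15, B E 9, D E 10] → take A D (1); add D.
Step 3: frontier [A B 8, A C 15, B D 10, C D 14, B E 9] → take A B (8); add B.
Step 4: frontier [A C 15, B C 3, C D 14] → take B C (3); add C.
Vertex order: E, A, D, B, C. The 5th vertex is C.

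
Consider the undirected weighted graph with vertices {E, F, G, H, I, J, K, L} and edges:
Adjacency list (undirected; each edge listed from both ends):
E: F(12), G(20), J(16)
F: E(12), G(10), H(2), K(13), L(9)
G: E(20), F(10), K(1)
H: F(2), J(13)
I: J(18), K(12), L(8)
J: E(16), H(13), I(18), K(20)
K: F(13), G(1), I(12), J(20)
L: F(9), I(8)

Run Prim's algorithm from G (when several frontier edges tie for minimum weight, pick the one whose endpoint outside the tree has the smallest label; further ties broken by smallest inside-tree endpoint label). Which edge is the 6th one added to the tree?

Grow the tree from G using Prim:
Step 1: frontier [G K 1, F G 10, E G 20] → take G K (1); add K.
Step 2: frontier [F G 10, E G 20, I K 12, F K 13, J K 20] → take F G (10); add F.
Step 3: frontier [F H 2, F L 9, E F 12, E G 20, I K 12, J K 20] → take F H (2); add H.
Step 4: frontier [F L 9, E F 12, E G 20, H J 13, I K 12, J K 20] → take F L (9); add L.
Step 5: frontier [E F 12, E G 20, H J 13, I K 12, J K 20, I L 8] → take I L (8); add I.
Step 6: frontier [E F 12, E G 20, H J 13, I J 18, J K 20] → take E F (12); add E.
Step 7: frontier [E J 16, H J 13, I J 18, J K 20] → take H J (13); add J.
The 6th edge added is E F.

E-F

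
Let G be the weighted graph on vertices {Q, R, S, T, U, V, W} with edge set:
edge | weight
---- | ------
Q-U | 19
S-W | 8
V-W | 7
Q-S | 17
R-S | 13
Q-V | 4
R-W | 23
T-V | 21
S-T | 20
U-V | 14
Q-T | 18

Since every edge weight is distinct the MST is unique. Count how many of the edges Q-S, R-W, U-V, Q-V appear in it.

Kruskal: consider edges lightest-first.
Q-V (4): add — endpoints in different components.
V-W (7): add — endpoints in different components.
S-W (8): add — endpoints in different components.
R-S (13): add — endpoints in different components.
U-V (14): add — endpoints in different components.
Q-S (17): skip — Q and S already connected.
Q-T (18): add — endpoints in different components.
MST edge set: {Q-V, V-W, S-W, R-S, U-V, Q-T}.
Of the listed edges, {U-V, Q-V} are in the MST → 2.

2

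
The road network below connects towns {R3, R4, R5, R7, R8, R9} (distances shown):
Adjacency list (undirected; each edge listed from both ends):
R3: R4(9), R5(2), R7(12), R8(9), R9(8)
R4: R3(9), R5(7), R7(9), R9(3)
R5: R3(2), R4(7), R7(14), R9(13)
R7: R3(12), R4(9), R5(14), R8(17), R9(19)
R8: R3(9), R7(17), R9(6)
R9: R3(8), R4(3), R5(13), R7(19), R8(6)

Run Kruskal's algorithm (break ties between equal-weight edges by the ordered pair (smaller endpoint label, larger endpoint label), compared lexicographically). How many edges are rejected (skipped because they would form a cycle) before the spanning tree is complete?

3

Kruskal: consider edges lightest-first.
R3–R5 (2): add. Components now {R3,R5} {R8} {R9} {R4} {R7}
R4–R9 (3): add. Components now {R3,R5} {R8} {R4,R9} {R7}
R8–R9 (6): add. Components now {R3,R5} {R4,R8,R9} {R7}
R4–R5 (7): add. Components now {R3,R4,R5,R8,R9} {R7}
R3–R9 (8): skip — R3 and R9 already connected.
R3–R4 (9): skip — R3 and R4 already connected.
R3–R8 (9): skip — R3 and R8 already connected.
R4–R7 (9): add. Components now {R3,R4,R5,R7,R8,R9}
Edges rejected before the tree was complete: 3.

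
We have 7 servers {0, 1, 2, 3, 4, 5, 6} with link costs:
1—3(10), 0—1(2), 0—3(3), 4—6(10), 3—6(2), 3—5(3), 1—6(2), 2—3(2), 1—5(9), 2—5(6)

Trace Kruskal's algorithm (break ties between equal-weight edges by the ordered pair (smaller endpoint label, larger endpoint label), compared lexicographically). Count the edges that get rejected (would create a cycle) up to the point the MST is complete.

Kruskal: consider edges lightest-first.
0—1 (2): add. Components now {0,1} {2} {3} {4} {5} {6}
1—6 (2): add. Components now {0,1,6} {2} {3} {4} {5}
2—3 (2): add. Components now {0,1,6} {2,3} {4} {5}
3—6 (2): add. Components now {0,1,2,3,6} {4} {5}
0—3 (3): skip — 0 and 3 already connected.
3—5 (3): add. Components now {0,1,2,3,5,6} {4}
2—5 (6): skip — 2 and 5 already connected.
1—5 (9): skip — 1 and 5 already connected.
1—3 (10): skip — 1 and 3 already connected.
4—6 (10): add. Components now {0,1,2,3,4,5,6}
Edges rejected before the tree was complete: 4.

4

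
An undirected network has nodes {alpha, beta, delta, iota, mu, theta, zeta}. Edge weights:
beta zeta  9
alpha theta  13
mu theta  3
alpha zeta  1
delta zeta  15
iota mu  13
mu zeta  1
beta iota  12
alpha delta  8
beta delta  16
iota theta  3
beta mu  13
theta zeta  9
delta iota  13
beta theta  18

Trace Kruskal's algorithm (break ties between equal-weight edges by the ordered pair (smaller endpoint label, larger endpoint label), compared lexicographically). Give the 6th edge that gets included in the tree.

Kruskal's algorithm — process edges by increasing weight (ties by edge label):
alpha zeta (1): add. Components now {delta} {beta} {iota} {alpha,zeta} {mu} {theta}
mu zeta (1): add. Components now {delta} {beta} {iota} {alpha,mu,zeta} {theta}
iota theta (3): add. Components now {delta} {beta} {iota,theta} {alpha,mu,zeta}
mu theta (3): add. Components now {delta} {beta} {alpha,iota,mu,theta,zeta}
alpha delta (8): add. Components now {alpha,delta,iota,mu,theta,zeta} {beta}
beta zeta (9): add. Components now {alpha,beta,delta,iota,mu,theta,zeta}
The 6th edge added is beta zeta.

beta-zeta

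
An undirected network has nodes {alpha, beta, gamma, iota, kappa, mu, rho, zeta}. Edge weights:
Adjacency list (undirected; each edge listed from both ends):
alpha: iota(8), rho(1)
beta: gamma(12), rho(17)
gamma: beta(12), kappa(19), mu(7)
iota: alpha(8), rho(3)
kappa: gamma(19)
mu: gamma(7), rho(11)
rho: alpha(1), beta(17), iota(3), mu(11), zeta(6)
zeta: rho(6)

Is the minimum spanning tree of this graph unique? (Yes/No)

Yes

Sort edges by weight, then run Kruskal:
alpha—rho (1): add — endpoints in different components.
iota—rho (3): add — endpoints in different components.
rho—zeta (6): add — endpoints in different components.
gamma—mu (7): add — endpoints in different components.
alpha—iota (8): skip — alpha and iota already connected.
mu—rho (11): add — endpoints in different components.
beta—gamma (12): add — endpoints in different components.
beta—rho (17): skip — beta and rho already connected.
gamma—kappa (19): add — endpoints in different components.
Every non-tree edge has weight strictly greater than the heaviest edge on the tree path between its endpoints, so the MST is unique.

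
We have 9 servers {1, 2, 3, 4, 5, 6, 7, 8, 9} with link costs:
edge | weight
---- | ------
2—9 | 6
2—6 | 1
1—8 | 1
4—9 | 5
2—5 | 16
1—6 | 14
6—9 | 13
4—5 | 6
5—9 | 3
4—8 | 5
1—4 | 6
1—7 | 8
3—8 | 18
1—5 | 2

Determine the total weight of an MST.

44

Grow the tree from 6 using Prim:
Step 1: frontier [2—6 1, 6—9 13, 1—6 14] → take 2—6 (1); add 2.
Step 2: frontier [2—9 6, 2—5 16, 6—9 13, 1—6 14] → take 2—9 (6); add 9.
Step 3: frontier [2—5 16, 1—6 14, 5—9 3, 4—9 5] → take 5—9 (3); add 5.
Step 4: frontier [1—5 2, 4—5 6, 1—6 14, 4—9 5] → take 1—5 (2); add 1.
Step 5: frontier [1—8 1, 1—4 6, 1—7 8, 4—5 6, 4—9 5] → take 1—8 (1); add 8.
Step 6: frontier [1—4 6, 1—7 8, 4—5 6, 4—8 5, 3—8 18, 4—9 5] → take 4—8 (5); add 4.
Step 7: frontier [1—7 8, 3—8 18] → take 1—7 (8); add 7.
Step 8: frontier [3—8 18] → take 3—8 (18); add 3.
MST edges: 2—6, 2—9, 5—9, 1—5, 1—8, 4—8, 1—7, 3—8; total weight 1+6+3+2+1+5+8+18 = 44.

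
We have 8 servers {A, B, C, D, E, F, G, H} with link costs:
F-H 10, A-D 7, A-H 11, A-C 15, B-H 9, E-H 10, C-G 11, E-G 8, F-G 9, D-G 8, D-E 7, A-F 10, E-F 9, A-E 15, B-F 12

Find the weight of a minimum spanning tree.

61

Prim's algorithm from C:
Step 1: cheapest edge leaving the tree is C-G (11); add G.
Step 2: cheapest edge leaving the tree is D-G (8); add D.
Step 3: cheapest edge leaving the tree is A-D (7); add A.
Step 4: cheapest edge leaving the tree is D-E (7); add E.
Step 5: cheapest edge leaving the tree is E-F (9); add F.
Step 6: cheapest edge leaving the tree is E-H (10); add H.
Step 7: cheapest edge leaving the tree is B-H (9); add B.
MST edges: C-G, D-G, A-D, D-E, E-F, E-H, B-H; total weight 11+8+7+7+9+10+9 = 61.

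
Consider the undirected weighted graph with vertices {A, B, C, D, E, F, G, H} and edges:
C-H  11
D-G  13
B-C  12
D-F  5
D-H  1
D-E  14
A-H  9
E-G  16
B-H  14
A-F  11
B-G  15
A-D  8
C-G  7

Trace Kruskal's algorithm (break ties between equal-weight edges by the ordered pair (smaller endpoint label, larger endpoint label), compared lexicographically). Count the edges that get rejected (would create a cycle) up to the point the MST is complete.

Kruskal: consider edges lightest-first.
D-H (1): add — endpoints in different components.
D-F (5): add — endpoints in different components.
C-G (7): add — endpoints in different components.
A-D (8): add — endpoints in different components.
A-H (9): skip — A and H already connected.
A-F (11): skip — A and F already connected.
C-H (11): add — endpoints in different components.
B-C (12): add — endpoints in different components.
D-G (13): skip — D and G already connected.
B-H (14): skip — B and H already connected.
D-E (14): add — endpoints in different components.
Edges rejected before the tree was complete: 4.

4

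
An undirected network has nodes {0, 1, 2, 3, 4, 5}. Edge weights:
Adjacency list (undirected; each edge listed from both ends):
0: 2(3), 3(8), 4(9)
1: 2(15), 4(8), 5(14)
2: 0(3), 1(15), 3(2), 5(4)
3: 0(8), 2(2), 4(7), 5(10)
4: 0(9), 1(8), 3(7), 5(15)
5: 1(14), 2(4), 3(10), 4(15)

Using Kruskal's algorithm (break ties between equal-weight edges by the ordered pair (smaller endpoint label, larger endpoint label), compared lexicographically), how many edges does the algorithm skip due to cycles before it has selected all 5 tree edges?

1

Sort edges by weight, then run Kruskal:
2—3 (2): add — endpoints in different components.
0—2 (3): add — endpoints in different components.
2—5 (4): add — endpoints in different components.
3—4 (7): add — endpoints in different components.
0—3 (8): skip — 0 and 3 already connected.
1—4 (8): add — endpoints in different components.
Edges rejected before the tree was complete: 1.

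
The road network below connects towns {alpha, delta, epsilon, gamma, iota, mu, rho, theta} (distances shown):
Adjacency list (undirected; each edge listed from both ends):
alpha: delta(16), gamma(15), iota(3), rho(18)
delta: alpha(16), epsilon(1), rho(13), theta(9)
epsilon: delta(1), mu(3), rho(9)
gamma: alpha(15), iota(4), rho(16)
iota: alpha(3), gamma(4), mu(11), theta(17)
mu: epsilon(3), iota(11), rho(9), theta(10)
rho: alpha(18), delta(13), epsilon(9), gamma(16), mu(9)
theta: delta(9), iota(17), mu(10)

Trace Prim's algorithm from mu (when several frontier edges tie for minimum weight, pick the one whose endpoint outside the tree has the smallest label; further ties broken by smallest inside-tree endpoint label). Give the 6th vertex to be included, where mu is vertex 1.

iota

Prim, starting at mu.
Step 1: cheapest edge leaving the tree is epsilon-mu (3); add epsilon.
Step 2: cheapest edge leaving the tree is delta-epsilon (1); add delta.
Step 3: cheapest edge leaving the tree is epsilon-rho (9); add rho.
Step 4: cheapest edge leaving the tree is delta-theta (9); add theta.
Step 5: cheapest edge leaving the tree is iota-mu (11); add iota.
Step 6: cheapest edge leaving the tree is alpha-iota (3); add alpha.
Step 7: cheapest edge leaving the tree is gamma-iota (4); add gamma.
Vertex order: mu, epsilon, delta, rho, theta, iota, alpha, gamma. The 6th vertex is iota.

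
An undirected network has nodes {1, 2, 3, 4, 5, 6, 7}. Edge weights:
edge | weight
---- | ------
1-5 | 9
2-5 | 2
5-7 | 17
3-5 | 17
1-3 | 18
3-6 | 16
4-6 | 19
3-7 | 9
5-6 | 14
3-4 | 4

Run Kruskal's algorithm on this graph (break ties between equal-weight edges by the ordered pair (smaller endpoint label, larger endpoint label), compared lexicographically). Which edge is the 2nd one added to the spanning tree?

3-4

Sort edges by weight, then run Kruskal:
2-5 (2): add — endpoints in different components.
3-4 (4): add — endpoints in different components.
1-5 (9): add — endpoints in different components.
3-7 (9): add — endpoints in different components.
5-6 (14): add — endpoints in different components.
3-6 (16): add — endpoints in different components.
The 2nd edge added is 3-4.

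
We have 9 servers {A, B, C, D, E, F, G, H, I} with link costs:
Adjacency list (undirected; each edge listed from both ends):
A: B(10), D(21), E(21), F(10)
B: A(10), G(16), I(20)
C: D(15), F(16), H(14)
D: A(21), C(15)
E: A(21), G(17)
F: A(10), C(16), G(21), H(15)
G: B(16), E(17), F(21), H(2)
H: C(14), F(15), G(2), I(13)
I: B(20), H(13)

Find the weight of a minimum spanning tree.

96

Kruskal: consider edges lightest-first.
G–H (2): add — endpoints in different components.
A–B (10): add — endpoints in different components.
A–F (10): add — endpoints in different components.
H–I (13): add — endpoints in different components.
C–H (14): add — endpoints in different components.
C–D (15): add — endpoints in different components.
F–H (15): add — endpoints in different components.
B–G (16): skip — B and G already connected.
C–F (16): skip — C and F already connected.
E–G (17): add — endpoints in different components.
MST edges: G–H, A–B, A–F, H–I, C–H, C–D, F–H, E–G; total weight 2+10+10+13+14+15+15+17 = 96.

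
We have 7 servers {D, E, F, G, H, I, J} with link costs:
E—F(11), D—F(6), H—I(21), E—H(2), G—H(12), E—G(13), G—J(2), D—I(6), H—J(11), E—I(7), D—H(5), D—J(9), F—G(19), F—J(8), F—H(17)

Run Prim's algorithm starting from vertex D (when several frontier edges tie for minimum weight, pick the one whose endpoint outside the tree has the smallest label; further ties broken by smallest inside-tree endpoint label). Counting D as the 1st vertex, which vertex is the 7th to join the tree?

Grow the tree from D using Prim:
Step 1: cheapest edge leaving the tree is D—H (5); add H.
Step 2: cheapest edge leaving the tree is E—H (2); add E.
Step 3: cheapest edge leaving the tree is D—F (6); add F.
Step 4: cheapest edge leaving the tree is D—I (6); add I.
Step 5: cheapest edge leaving the tree is F—J (8); add J.
Step 6: cheapest edge leaving the tree is G—J (2); add G.
Vertex order: D, H, E, F, I, J, G. The 7th vertex is G.

G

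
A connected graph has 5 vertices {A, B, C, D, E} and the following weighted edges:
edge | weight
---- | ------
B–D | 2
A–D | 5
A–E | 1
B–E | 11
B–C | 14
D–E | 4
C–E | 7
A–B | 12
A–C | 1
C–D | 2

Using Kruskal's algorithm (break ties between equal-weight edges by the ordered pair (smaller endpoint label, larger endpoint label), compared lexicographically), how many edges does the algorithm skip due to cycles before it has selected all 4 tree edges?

0

Kruskal's algorithm — process edges by increasing weight (ties by edge label):
A–C (1): add. Components now {A,C} {B} {D} {E}
A–E (1): add. Components now {A,C,E} {B} {D}
B–D (2): add. Components now {A,C,E} {B,D}
C–D (2): add. Components now {A,B,C,D,E}
Edges rejected before the tree was complete: 0.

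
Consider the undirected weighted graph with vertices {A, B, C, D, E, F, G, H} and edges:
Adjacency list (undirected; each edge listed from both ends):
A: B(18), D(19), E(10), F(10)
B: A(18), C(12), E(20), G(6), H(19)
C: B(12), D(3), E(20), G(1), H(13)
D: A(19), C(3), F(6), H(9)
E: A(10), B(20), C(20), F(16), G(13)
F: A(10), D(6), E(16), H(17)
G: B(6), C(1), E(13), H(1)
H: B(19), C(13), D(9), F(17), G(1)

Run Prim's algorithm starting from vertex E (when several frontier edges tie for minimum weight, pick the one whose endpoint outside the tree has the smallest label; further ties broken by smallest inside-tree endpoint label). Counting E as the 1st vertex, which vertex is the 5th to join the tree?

Prim, starting at E.
Step 1: cheapest edge leaving the tree is A–E (10); add A.
Step 2: cheapest edge leaving the tree is A–F (10); add F.
Step 3: cheapest edge leaving the tree is D–F (6); add D.
Step 4: cheapest edge leaving the tree is C–D (3); add C.
Step 5: cheapest edge leaving the tree is C–G (1); add G.
Step 6: cheapest edge leaving the tree is G–H (1); add H.
Step 7: cheapest edge leaving the tree is B–G (6); add B.
Vertex order: E, A, F, D, C, G, H, B. The 5th vertex is C.

C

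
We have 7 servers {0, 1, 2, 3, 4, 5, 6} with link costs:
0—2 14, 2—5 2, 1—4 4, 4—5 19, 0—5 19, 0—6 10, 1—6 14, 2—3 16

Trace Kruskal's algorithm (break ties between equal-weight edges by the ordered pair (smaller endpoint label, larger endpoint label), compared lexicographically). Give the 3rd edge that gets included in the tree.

Kruskal: consider edges lightest-first.
2—5 (2): add. Components now {0} {1} {2,5} {3} {4} {6}
1—4 (4): add. Components now {0} {1,4} {2,5} {3} {6}
0—6 (10): add. Components now {0,6} {1,4} {2,5} {3}
0—2 (14): add. Components now {0,2,5,6} {1,4} {3}
1—6 (14): add. Components now {0,1,2,4,5,6} {3}
2—3 (16): add. Components now {0,1,2,3,4,5,6}
The 3rd edge added is 0—6.

0-6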